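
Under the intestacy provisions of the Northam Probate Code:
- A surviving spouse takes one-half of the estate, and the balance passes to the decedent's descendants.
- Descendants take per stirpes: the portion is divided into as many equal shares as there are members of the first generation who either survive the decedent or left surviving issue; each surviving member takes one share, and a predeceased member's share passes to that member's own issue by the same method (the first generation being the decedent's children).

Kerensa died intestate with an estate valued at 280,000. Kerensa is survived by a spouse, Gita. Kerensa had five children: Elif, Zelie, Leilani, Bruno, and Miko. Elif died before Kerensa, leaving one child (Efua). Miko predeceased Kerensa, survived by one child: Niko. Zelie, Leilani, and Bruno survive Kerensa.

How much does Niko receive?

Gita takes one-half of 280,000 = 140,000. The remaining 140,000 passes to the descendants.
The descendants' portion (140,000) is divided into 5 shares of 28,000: Zelie, Leilani, and Bruno each take 28,000; Elif's 28,000 share passes to Elif's issue; Miko's 28,000 share passes to Miko's issue.
Elif's share (28,000) passes entirely to Efua.
Miko's share (28,000) passes entirely to Niko.

Niko receives 28,000.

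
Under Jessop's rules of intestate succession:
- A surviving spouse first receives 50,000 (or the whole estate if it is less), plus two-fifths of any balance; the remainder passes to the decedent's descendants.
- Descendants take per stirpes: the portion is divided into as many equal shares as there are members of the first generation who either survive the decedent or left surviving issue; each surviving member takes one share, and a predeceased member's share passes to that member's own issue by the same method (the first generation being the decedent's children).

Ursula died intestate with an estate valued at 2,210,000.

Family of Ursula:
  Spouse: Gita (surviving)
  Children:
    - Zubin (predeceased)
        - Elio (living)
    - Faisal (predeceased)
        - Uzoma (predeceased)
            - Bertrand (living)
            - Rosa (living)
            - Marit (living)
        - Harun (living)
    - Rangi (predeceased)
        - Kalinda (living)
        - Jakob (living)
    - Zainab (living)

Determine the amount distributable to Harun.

Harun receives 162,000.

Gita first takes 50,000, leaving a balance of 2,160,000. Gita then takes two-fifths of the balance (864,000), for a total of 914,000. The remaining 1,296,000 passes to the descendants.
The descendants' portion (1,296,000) is divided into 4 shares of 324,000: Zainab takes 324,000; Zubin's 324,000 share passes to Zubin's issue; Faisal's 324,000 share passes to Faisal's issue; Rangi's 324,000 share passes to Rangi's issue.
Zubin's share (324,000) passes entirely to Elio.
Faisal's share (324,000) is divided into 2 shares of 162,000: Harun takes 162,000; Uzoma's 162,000 share passes to Uzoma's issue.
Uzoma's share (162,000) is divided into 3 shares of 54,000: Bertrand, Rosa, and Marit each take 54,000.
Rangi's share (324,000) is divided into 2 shares of 162,000: Kalinda and Jakob each take 162,000.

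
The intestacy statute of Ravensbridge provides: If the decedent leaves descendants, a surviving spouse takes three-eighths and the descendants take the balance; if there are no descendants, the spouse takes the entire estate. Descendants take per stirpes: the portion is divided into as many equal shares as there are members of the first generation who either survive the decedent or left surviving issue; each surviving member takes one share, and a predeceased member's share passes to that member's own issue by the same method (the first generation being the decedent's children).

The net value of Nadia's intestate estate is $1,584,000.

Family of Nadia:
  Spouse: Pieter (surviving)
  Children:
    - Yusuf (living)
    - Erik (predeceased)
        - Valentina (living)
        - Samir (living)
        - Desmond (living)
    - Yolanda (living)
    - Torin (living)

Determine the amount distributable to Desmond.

Desmond receives $82,500.

Pieter takes three-eighths of $1,584,000 = $594,000. The remaining $990,000 passes to the descendants.
The descendants' portion ($990,000) is divided into 4 shares of $247,500: Yusuf, Yolanda, and Torin each take $247,500; Erik's $247,500 share passes to Erik's issue.
Erik's share ($247,500) is divided into 3 shares of $82,500: Valentina, Samir, and Desmond each take $82,500.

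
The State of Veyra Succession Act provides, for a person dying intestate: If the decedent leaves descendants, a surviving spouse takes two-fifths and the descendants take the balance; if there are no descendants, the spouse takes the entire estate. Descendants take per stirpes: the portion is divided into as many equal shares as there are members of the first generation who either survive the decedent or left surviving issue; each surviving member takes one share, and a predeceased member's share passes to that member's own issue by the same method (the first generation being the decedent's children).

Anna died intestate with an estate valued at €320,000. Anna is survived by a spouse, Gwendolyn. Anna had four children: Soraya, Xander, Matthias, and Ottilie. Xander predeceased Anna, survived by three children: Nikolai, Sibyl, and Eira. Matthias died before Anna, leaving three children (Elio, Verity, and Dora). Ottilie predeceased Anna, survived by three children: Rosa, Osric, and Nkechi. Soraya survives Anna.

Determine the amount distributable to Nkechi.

Gwendolyn takes two-fifths of €320,000 = €128,000. The remaining €192,000 passes to the descendants.
The descendants' portion (€192,000) is divided into 4 shares of €48,000: Soraya takes €48,000; Xander's €48,000 share passes to Xander's issue; Matthias's €48,000 share passes to Matthias's issue; Ottilie's €48,000 share passes to Ottilie's issue.
Xander's share (€48,000) is divided into 3 shares of €16,000: Nikolai, Sibyl, and Eira each take €16,000.
Matthias's share (€48,000) is divided into 3 shares of €16,000: Elio, Verity, and Dora each take €16,000.
Ottilie's share (€48,000) is divided into 3 shares of €16,000: Rosa, Osric, and Nkechi each take €16,000.

Nkechi receives €16,000.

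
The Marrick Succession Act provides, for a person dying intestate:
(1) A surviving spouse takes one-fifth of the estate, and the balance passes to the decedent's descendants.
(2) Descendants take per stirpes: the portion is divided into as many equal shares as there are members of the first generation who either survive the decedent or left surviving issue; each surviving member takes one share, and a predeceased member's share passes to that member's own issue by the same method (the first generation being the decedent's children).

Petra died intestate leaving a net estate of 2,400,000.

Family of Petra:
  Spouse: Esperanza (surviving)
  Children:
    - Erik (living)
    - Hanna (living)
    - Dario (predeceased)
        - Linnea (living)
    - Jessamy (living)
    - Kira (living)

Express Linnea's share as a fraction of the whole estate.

Esperanza takes one-fifth of 2,400,000 = 480,000. The remaining 1,920,000 passes to the descendants.
The descendants' portion (1,920,000) is divided into 5 shares of 384,000: Erik, Hanna, Jessamy, and Kira each take 384,000; Dario's 384,000 share passes to Dario's issue.
Dario's share (384,000) passes entirely to Linnea.

Linnea receives 4/25 of the estate.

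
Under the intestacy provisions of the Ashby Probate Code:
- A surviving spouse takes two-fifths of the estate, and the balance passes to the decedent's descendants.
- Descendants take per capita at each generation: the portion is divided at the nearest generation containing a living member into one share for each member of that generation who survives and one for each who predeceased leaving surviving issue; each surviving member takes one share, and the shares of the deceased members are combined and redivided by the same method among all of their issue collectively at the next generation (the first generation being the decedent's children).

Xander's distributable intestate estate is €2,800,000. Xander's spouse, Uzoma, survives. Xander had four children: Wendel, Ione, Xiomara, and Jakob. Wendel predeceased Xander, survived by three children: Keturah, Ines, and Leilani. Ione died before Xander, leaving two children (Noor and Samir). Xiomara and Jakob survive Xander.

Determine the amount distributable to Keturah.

Uzoma takes two-fifths of €2,800,000 = €1,120,000. The remaining €1,680,000 passes to the descendants.
The descendants' portion (€1,680,000) is divided at the children's generation into 4 shares of €420,000. Xiomara and Jakob each take €420,000. The 2 shares of the deceased (Wendel and Ione) are combined into a pool of €840,000.
That pool (€840,000) is divided at the grandchildren's generation equally among Keturah, Ines, Leilani, Noor, and Samir: €168,000 each.

Keturah receives €168,000.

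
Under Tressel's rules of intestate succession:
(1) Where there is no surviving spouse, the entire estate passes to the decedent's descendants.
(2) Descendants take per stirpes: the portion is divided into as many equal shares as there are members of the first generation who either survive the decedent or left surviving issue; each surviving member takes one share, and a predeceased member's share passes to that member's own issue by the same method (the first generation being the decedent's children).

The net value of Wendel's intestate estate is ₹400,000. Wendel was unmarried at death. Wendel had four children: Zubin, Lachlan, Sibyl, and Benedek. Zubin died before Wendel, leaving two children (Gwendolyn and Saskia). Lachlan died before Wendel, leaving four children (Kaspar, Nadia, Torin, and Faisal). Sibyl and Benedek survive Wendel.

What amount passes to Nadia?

Nadia receives ₹25,000.

The entire ₹400,000 passes to the descendants.
That amount (₹400,000) is divided into 4 shares of ₹100,000: Sibyl and Benedek each take ₹100,000; Zubin's ₹100,000 share passes to Zubin's issue; Lachlan's ₹100,000 share passes to Lachlan's issue.
Zubin's share (₹100,000) is divided into 2 shares of ₹50,000: Gwendolyn and Saskia each take ₹50,000.
Lachlan's share (₹100,000) is divided into 4 shares of ₹25,000: Kaspar, Nadia, Torin, and Faisal each take ₹25,000.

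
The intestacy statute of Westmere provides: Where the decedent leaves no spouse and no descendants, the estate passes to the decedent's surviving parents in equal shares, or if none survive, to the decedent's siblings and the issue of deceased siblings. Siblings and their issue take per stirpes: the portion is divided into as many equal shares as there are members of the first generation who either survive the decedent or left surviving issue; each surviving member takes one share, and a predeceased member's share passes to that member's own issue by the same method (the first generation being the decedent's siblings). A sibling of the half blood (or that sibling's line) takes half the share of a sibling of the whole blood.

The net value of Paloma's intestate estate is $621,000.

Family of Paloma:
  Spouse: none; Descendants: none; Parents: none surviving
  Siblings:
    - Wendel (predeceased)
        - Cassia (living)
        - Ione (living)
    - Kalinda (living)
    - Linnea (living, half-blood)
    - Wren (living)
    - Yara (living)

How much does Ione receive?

Ione receives $69,000.

The entire $621,000 passes to the siblings and their issue.
Counting each half-blood sibling's line as half a unit, there are 9/2 units in $621,000, so one unit is $138,000. Whole-blood lines (Wendel, Kalinda, Wren, and Yara) take $138,000 each; half-blood lines (Linnea) take $69,000 each.
Wendel's share ($138,000) is divided into 2 shares of $69,000: Cassia and Ione each take $69,000.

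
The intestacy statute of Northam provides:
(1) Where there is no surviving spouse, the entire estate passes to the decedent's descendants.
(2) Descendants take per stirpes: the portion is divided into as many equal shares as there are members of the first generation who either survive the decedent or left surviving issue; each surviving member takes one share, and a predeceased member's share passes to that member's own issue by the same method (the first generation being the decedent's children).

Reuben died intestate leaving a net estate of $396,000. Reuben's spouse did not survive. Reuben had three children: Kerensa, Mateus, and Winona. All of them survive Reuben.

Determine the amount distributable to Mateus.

Mateus receives $132,000.

The entire $396,000 passes to the descendants.
That amount ($396,000) is divided into 3 shares of $132,000: Kerensa, Mateus, and Winona each take $132,000.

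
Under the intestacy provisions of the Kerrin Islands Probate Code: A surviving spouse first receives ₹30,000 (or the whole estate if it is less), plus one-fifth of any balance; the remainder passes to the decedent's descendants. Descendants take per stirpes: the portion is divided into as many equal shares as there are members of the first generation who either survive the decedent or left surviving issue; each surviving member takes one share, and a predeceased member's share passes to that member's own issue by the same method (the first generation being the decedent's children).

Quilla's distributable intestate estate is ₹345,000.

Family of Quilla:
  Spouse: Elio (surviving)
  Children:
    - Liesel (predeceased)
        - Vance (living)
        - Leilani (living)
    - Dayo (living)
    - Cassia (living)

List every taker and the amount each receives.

Elio first takes ₹30,000, leaving a balance of ₹315,000. Elio then takes one-fifth of the balance (₹63,000), for a total of ₹93,000. The remaining ₹252,000 passes to the descendants.
The descendants' portion (₹252,000) is divided into 3 shares of ₹84,000: Dayo and Cassia each take ₹84,000; Liesel's ₹84,000 share passes to Liesel's issue.
Liesel's share (₹84,000) is divided into 2 shares of ₹42,000: Vance and Leilani each take ₹42,000.

Elio: ₹93,000; Vance: ₹42,000; Leilani: ₹42,000; Dayo: ₹84,000; Cassia: ₹84,000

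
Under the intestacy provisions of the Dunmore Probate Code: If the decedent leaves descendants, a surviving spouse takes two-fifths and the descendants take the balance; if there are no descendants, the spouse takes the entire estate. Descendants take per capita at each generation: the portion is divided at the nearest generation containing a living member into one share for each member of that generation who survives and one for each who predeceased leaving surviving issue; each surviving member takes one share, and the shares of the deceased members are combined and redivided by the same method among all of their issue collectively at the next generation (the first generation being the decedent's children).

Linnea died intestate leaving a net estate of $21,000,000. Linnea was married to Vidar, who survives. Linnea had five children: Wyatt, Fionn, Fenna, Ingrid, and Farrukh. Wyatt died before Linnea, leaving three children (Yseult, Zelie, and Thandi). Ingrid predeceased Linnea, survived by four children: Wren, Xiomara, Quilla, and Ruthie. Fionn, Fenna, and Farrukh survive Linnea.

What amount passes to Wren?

Wren receives $720,000.

Vidar takes two-fifths of $21,000,000 = $8,400,000. The remaining $12,600,000 passes to the descendants.
The descendants' portion ($12,600,000) is divided at the children's generation into 5 shares of $2,520,000. Fionn, Fenna, and Farrukh each take $2,520,000. The 2 shares of the deceased (Wyatt and Ingrid) are combined into a pool of $5,040,000.
That pool ($5,040,000) is divided at the grandchildren's generation equally among Yseult, Zelie, Thandi, Wren, Xiomara, Quilla, and Ruthie: $720,000 each.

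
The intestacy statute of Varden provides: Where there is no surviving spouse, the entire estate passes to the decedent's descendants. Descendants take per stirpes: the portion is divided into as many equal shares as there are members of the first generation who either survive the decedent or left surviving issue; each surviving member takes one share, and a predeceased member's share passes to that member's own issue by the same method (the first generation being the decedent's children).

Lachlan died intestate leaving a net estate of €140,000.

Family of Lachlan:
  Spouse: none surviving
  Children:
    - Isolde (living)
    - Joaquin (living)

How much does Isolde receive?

The entire €140,000 passes to the descendants.
That amount (€140,000) is divided into 2 shares of €70,000: Isolde and Joaquin each take €70,000.

Isolde receives €70,000.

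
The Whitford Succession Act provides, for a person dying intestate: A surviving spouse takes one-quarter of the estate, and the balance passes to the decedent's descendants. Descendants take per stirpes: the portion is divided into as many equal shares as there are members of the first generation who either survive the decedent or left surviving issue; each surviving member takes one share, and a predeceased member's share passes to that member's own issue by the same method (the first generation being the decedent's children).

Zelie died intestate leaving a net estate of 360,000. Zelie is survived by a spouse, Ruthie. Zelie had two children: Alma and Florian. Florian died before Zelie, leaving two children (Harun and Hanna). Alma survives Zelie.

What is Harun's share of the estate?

Ruthie takes one-quarter of 360,000 = 90,000. The remaining 270,000 passes to the descendants.
The descendants' portion (270,000) is divided into 2 shares of 135,000: Alma takes 135,000; Florian's 135,000 share passes to Florian's issue.
Florian's share (135,000) is divided into 2 shares of 67,500: Harun and Hanna each take 67,500.

Harun receives 67,500.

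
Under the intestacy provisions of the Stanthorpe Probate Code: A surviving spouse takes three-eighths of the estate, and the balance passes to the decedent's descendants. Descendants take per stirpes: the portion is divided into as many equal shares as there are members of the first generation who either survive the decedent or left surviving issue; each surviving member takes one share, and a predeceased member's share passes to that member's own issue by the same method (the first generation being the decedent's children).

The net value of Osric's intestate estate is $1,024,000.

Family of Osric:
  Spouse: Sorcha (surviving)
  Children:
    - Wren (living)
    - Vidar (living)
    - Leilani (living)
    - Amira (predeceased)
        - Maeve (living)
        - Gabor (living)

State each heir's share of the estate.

Sorcha: $384,000; Wren: $160,000; Vidar: $160,000; Leilani: $160,000; Maeve: $80,000; Gabor: $80,000

Sorcha takes three-eighths of $1,024,000 = $384,000. The remaining $640,000 passes to the descendants.
The descendants' portion ($640,000) is divided into 4 shares of $160,000: Wren, Vidar, and Leilani each take $160,000; Amira's $160,000 share passes to Amira's issue.
Amira's share ($160,000) is divided into 2 shares of $80,000: Maeve and Gabor each take $80,000.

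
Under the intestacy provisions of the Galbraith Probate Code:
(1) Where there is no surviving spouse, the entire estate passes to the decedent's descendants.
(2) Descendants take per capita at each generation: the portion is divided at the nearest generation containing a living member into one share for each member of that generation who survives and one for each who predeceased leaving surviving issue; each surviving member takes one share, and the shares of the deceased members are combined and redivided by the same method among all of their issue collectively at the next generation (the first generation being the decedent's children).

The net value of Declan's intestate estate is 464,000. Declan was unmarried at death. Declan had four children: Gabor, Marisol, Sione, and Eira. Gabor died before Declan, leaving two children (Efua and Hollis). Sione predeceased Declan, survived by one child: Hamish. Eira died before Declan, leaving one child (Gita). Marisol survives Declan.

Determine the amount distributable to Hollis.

The entire 464,000 passes to the descendants.
That amount (464,000) is divided at the children's generation into 4 shares of 116,000. Marisol takes 116,000. The 3 shares of the deceased (Gabor, Sione, and Eira) are combined into a pool of 348,000.
That pool (348,000) is divided at the grandchildren's generation equally among Efua, Hollis, Hamish, and Gita: 87,000 each.

Hollis receives 87,000.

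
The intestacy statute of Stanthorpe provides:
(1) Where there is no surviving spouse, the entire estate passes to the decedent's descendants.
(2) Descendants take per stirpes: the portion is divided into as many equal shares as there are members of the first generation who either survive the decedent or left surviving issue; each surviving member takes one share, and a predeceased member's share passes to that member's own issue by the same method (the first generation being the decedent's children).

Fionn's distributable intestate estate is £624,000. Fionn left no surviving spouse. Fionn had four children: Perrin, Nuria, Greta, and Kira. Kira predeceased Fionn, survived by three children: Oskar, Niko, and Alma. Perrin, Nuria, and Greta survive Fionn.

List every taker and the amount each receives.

Perrin: £156,000; Nuria: £156,000; Greta: £156,000; Oskar: £52,000; Niko: £52,000; Alma: £52,000

The entire £624,000 passes to the descendants.
That amount (£624,000) is divided into 4 shares of £156,000: Perrin, Nuria, and Greta each take £156,000; Kira's £156,000 share passes to Kira's issue.
Kira's share (£156,000) is divided into 3 shares of £52,000: Oskar, Niko, and Alma each take £52,000.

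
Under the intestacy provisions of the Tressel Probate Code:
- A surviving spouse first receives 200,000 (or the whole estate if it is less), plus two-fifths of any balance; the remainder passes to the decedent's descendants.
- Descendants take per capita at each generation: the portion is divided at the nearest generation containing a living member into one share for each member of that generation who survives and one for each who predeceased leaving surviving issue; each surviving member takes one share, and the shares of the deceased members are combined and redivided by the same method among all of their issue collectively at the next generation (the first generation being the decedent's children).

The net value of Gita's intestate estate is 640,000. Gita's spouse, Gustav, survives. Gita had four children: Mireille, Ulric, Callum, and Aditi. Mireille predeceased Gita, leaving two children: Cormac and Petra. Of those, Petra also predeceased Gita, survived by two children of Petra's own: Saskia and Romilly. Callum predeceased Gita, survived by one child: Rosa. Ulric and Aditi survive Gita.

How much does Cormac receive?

Cormac receives 44,000.

Gustav first takes 200,000, leaving a balance of 440,000. Gustav then takes two-fifths of the balance (176,000), for a total of 376,000. The remaining 264,000 passes to the descendants.
The descendants' portion (264,000) is divided at the children's generation into 4 shares of 66,000. Ulric and Aditi each take 66,000. The 2 shares of the deceased (Mireille and Callum) are combined into a pool of 132,000.
That pool (132,000) is divided at the grandchildren's generation into 3 shares of 44,000. Cormac and Rosa each take 44,000. The remaining share for the deceased Petra (44,000) is carried to the next generation.
That pool (44,000) is divided at the great-grandchildren's generation equally among Saskia and Romilly: 22,000 each.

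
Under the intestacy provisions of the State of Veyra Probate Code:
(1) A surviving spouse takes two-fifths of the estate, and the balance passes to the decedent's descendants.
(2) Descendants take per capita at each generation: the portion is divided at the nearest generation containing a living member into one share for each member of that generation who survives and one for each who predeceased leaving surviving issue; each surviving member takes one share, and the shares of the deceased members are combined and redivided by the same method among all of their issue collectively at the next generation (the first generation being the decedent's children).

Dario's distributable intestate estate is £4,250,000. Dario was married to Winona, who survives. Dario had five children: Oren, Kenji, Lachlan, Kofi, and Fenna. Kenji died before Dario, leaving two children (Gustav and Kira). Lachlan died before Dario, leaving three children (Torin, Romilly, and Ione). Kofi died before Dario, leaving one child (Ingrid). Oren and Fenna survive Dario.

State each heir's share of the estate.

Winona takes two-fifths of £4,250,000 = £1,700,000. The remaining £2,550,000 passes to the descendants.
The descendants' portion (£2,550,000) is divided at the children's generation into 5 shares of £510,000. Oren and Fenna each take £510,000. The 3 shares of the deceased (Kenji, Lachlan, and Kofi) are combined into a pool of £1,530,000.
That pool (£1,530,000) is divided at the grandchildren's generation equally among Gustav, Kira, Torin, Romilly, Ione, and Ingrid: £255,000 each.

Winona: £1,700,000; Oren: £510,000; Gustav: £255,000; Kira: £255,000; Torin: £255,000; Romilly: £255,000; Ione: £255,000; Ingrid: £255,000; Fenna: £510,000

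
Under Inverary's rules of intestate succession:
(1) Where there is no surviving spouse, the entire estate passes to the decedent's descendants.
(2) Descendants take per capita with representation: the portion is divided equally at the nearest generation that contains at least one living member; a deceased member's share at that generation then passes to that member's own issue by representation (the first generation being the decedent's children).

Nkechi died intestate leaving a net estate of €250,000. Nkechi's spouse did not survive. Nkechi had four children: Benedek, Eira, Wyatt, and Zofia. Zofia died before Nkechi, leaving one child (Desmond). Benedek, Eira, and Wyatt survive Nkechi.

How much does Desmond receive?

The entire €250,000 passes to the descendants.
That amount (€250,000) is divided into 4 shares of €62,500: Benedek, Eira, and Wyatt each take €62,500; Zofia's €62,500 share passes to Zofia's issue.
Zofia's share (€62,500) passes entirely to Desmond.

Desmond receives €62,500.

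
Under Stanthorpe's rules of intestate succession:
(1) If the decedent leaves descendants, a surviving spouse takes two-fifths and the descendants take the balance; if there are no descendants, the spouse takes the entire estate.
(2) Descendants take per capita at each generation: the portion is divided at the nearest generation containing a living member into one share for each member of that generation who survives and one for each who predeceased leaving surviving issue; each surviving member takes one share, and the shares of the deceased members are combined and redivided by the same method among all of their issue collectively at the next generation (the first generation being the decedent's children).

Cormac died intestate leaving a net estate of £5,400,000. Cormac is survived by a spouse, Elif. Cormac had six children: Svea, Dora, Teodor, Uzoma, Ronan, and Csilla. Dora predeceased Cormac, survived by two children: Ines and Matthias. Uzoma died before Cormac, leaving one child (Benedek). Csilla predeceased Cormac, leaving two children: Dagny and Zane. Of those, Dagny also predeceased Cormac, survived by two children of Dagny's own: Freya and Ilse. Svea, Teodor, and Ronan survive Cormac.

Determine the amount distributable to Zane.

Elif takes two-fifths of £5,400,000 = £2,160,000. The remaining £3,240,000 passes to the descendants.
The descendants' portion (£3,240,000) is divided at the children's generation into 6 shares of £540,000. Svea, Teodor, and Ronan each take £540,000. The 3 shares of the deceased (Dora, Uzoma, and Csilla) are combined into a pool of £1,620,000.
That pool (£1,620,000) is divided at the grandchildren's generation into 5 shares of £324,000. Ines, Matthias, Benedek, and Zane each take £324,000. The remaining share for the deceased Dagny (£324,000) is carried to the next generation.
That pool (£324,000) is divided at the great-grandchildren's generation equally among Freya and Ilse: £162,000 each.

Zane receives £324,000.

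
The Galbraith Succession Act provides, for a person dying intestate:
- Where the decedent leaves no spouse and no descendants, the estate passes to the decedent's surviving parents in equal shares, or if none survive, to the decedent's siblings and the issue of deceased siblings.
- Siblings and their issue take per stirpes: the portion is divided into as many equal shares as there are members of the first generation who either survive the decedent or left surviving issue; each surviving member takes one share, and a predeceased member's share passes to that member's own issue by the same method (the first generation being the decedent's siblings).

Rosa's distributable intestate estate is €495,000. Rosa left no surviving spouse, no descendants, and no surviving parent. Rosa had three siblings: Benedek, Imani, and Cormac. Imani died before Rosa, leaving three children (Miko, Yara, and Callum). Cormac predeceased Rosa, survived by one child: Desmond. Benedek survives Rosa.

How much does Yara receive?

Yara receives €55,000.

The entire €495,000 passes to the siblings and their issue.
That amount (€495,000) is divided into 3 shares of €165,000: Benedek takes €165,000; Imani's €165,000 share passes to Imani's issue; Cormac's €165,000 share passes to Cormac's issue.
Imani's share (€165,000) is divided into 3 shares of €55,000: Miko, Yara, and Callum each take €55,000.
Cormac's share (€165,000) passes entirely to Desmond.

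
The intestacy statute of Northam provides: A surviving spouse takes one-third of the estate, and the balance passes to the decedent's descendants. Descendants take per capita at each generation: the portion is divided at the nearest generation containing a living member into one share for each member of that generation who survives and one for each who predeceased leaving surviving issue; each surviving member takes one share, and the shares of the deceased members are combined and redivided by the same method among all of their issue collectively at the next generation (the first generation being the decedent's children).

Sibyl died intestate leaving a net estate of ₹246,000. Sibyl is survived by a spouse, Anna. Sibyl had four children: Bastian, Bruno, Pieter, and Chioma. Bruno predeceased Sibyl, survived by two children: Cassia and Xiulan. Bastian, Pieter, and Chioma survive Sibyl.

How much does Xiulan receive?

Anna takes one-third of ₹246,000 = ₹82,000. The remaining ₹164,000 passes to the descendants.
The descendants' portion (₹164,000) is divided at the children's generation into 4 shares of ₹41,000. Bastian, Pieter, and Chioma each take ₹41,000. The remaining share for the deceased Bruno (₹41,000) is carried to the next generation.
That pool (₹41,000) is divided at the grandchildren's generation equally among Cassia and Xiulan: ₹20,500 each.

Xiulan receives ₹20,500.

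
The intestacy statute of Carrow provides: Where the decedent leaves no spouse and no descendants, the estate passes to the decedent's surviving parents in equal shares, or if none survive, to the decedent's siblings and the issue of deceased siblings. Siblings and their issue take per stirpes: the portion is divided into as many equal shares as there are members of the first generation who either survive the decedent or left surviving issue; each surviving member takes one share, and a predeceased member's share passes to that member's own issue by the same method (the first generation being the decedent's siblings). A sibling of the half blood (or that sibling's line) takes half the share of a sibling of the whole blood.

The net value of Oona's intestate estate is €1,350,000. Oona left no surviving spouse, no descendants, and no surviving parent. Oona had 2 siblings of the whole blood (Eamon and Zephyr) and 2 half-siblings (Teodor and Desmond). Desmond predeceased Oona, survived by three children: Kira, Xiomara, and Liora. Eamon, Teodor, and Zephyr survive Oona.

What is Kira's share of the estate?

Kira receives €75,000.

The entire €1,350,000 passes to the siblings and their issue.
Counting each half-blood sibling's line as half a unit, there are 3 units in €1,350,000, so one unit is €450,000. Whole-blood lines (Eamon and Zephyr) take €450,000 each; half-blood lines (Teodor and Desmond) take €225,000 each.
Desmond's share (€225,000) is divided into 3 shares of €75,000: Kira, Xiomara, and Liora each take €75,000.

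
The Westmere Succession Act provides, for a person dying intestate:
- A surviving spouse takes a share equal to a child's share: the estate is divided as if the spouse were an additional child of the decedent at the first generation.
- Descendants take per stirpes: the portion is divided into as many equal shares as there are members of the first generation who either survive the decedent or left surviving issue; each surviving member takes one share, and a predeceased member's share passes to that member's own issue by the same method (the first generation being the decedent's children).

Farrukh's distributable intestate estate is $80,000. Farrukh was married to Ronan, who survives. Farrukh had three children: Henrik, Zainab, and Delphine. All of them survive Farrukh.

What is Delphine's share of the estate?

Delphine receives $20,000.

The spouse counts as an additional share at the children's level, so there are 4 primary shares of $20,000. Ronan takes one such share ($20,000).
The children's combined portion ($60,000) is divided into 3 shares of $20,000: Henrik, Zainab, and Delphine each take $20,000.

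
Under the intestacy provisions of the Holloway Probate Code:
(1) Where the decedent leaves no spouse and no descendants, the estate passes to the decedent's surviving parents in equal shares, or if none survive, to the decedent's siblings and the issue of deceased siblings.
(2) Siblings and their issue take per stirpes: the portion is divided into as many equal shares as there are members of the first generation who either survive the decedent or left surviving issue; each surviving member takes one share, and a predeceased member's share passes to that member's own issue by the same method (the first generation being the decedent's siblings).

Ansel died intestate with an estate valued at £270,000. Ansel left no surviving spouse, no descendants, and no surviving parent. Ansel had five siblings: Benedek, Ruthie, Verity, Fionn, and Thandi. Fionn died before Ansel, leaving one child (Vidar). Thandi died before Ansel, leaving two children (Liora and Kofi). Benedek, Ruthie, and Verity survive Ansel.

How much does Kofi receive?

Kofi receives £27,000.

The entire £270,000 passes to the siblings and their issue.
That amount (£270,000) is divided into 5 shares of £54,000: Benedek, Ruthie, and Verity each take £54,000; Fionn's £54,000 share passes to Fionn's issue; Thandi's £54,000 share passes to Thandi's issue.
Fionn's share (£54,000) passes entirely to Vidar.
Thandi's share (£54,000) is divided into 2 shares of £27,000: Liora and Kofi each take £27,000.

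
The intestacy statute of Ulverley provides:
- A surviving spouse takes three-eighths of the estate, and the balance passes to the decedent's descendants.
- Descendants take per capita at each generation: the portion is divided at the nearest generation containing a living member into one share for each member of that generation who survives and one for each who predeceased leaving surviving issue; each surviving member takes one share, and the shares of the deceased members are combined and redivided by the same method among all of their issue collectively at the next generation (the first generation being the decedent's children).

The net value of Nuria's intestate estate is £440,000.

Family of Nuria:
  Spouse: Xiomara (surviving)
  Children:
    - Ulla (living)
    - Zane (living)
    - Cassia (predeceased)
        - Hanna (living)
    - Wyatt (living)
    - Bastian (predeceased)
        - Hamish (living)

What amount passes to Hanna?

Hanna receives £55,000.

Xiomara takes three-eighths of £440,000 = £165,000. The remaining £275,000 passes to the descendants.
The descendants' portion (£275,000) is divided at the children's generation into 5 shares of £55,000. Ulla, Zane, and Wyatt each take £55,000. The 2 shares of the deceased (Cassia and Bastian) are combined into a pool of £110,000.
That pool (£110,000) is divided at the grandchildren's generation equally among Hanna and Hamish: £55,000 each.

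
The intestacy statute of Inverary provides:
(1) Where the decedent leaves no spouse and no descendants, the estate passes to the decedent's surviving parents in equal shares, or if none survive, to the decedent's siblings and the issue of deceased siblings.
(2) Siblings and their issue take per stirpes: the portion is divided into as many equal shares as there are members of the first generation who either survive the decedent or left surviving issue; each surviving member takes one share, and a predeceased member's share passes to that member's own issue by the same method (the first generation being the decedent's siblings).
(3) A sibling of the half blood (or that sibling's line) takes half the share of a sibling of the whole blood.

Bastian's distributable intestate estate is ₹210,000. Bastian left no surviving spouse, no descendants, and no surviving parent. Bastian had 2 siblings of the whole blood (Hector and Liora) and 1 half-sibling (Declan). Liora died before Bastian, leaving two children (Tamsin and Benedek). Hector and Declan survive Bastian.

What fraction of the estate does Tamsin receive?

Tamsin receives 1/5 of the estate.

The entire ₹210,000 passes to the siblings and their issue.
Counting each half-blood sibling's line as half a unit, there are 5/2 units in ₹210,000, so one unit is ₹84,000. Whole-blood lines (Hector and Liora) take ₹84,000 each; half-blood lines (Declan) take ₹42,000 each.
Liora's share (₹84,000) is divided into 2 shares of ₹42,000: Tamsin and Benedek each take ₹42,000.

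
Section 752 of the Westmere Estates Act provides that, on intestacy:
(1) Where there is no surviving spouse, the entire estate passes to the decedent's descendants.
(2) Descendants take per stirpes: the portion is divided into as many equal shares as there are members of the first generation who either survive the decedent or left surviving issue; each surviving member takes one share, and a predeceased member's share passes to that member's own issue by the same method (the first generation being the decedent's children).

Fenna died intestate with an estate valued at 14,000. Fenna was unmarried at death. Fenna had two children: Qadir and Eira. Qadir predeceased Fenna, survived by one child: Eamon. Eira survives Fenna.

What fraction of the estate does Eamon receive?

Eamon receives 1/2 of the estate.

The entire 14,000 passes to the descendants.
That amount (14,000) is divided into 2 shares of 7,000: Eira takes 7,000; Qadir's 7,000 share passes to Qadir's issue.
Qadir's share (7,000) passes entirely to Eamon.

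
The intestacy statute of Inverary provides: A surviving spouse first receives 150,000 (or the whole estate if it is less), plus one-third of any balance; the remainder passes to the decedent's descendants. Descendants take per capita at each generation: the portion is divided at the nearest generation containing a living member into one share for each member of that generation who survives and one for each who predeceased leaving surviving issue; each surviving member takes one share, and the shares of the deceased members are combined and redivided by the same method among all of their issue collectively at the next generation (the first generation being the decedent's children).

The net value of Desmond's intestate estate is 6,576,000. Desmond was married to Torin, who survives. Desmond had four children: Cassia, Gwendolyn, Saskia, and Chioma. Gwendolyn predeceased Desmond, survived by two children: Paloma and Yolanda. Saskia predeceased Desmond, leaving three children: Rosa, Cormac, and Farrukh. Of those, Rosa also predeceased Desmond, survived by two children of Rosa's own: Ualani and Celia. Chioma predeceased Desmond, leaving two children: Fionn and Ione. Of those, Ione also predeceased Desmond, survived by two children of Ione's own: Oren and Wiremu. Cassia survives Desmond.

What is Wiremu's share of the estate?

Wiremu receives 229,500.

Torin first takes 150,000, leaving a balance of 6,426,000. Torin then takes one-third of the balance (2,142,000), for a total of 2,292,000. The remaining 4,284,000 passes to the descendants.
The descendants' portion (4,284,000) is divided at the children's generation into 4 shares of 1,071,000. Cassia takes 1,071,000. The 3 shares of the deceased (Gwendolyn, Saskia, and Chioma) are combined into a pool of 3,213,000.
That pool (3,213,000) is divided at the grandchildren's generation into 7 shares of 459,000. Paloma, Yolanda, Cormac, Farrukh, and Fionn each take 459,000. The 2 shares of the deceased (Rosa and Ione) are combined into a pool of 918,000.
That pool (918,000) is divided at the great-grandchildren's generation equally among Ualani, Celia, Oren, and Wiremu: 229,500 each.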